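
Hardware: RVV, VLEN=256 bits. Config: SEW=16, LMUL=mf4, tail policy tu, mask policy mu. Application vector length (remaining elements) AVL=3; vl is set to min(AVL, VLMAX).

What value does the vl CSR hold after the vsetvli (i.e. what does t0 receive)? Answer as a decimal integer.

lanes per group: 256·1/4/16 = 4
vl ← min(3, 4) = 3

vl = 3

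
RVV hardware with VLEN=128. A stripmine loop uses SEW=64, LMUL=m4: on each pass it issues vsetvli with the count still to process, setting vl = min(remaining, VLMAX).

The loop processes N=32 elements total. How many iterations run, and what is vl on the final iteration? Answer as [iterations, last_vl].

lanes per group: 128·4/64 = 8
iterations = ceil(32/8) = 4; final-pass vl = 8

[iterations, last_vl] = [4, 8]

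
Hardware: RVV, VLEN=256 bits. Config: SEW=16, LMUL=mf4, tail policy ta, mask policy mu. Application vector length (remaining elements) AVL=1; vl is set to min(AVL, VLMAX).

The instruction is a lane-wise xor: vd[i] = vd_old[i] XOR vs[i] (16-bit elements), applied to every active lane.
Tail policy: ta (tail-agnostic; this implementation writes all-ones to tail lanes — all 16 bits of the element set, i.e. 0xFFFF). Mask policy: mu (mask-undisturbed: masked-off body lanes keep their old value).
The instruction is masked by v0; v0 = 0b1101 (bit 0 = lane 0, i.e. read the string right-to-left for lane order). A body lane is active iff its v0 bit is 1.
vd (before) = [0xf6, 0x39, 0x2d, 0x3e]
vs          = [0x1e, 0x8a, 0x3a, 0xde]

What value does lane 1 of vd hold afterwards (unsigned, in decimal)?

lanes per group: 256·1/4/16 = 4
vl = min(AVL, VLMAX) = min(1, 4) = 1
  i=0: xor(0xf6,0x1e) → 232
  i=1: tail/ones → 65535
  i=2: tail/ones → 65535
  i=3: tail/ones → 65535

vd[1] = 65535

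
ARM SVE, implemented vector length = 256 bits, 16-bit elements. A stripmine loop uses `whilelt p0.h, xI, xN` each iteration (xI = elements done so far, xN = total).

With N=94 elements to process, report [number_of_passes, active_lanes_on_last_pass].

[iterations, last_vl] = [6, 14]

register lanes = 256/16 = 16
iterations = ceil(94/16) = 6; final-pass vl = 14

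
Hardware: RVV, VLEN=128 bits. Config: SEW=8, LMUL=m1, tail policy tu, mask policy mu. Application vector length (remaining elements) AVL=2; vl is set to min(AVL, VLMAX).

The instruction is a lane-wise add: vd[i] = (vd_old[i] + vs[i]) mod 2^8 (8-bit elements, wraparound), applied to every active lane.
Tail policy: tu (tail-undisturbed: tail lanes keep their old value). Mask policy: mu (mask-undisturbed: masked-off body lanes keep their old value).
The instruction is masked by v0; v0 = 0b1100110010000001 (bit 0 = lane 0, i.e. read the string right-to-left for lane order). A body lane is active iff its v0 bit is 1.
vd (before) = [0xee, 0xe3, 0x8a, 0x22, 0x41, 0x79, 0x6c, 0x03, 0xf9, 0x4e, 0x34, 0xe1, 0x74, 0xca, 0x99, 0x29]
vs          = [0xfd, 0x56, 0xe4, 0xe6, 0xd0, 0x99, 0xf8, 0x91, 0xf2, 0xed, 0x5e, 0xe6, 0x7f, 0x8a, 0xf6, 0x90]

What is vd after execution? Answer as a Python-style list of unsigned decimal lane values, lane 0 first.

VLMAX = (128 × 1) / 8 = 16 lanes
AVL=2 ≤ VLMAX=16, so vl = 2
lane  0: add(0xee,0xfd) ⇒ 0xeb
lane  1: mask-off/keep ⇒ 0xe3
lane  2: tail/keep ⇒ 0x8a
lane  3: tail/keep ⇒ 0x22
lane  4: tail/keep ⇒ 0x41
lane  5: tail/keep ⇒ 0x79
lane  6: tail/keep ⇒ 0x6c
lane  7: tail/keep ⇒ 0x03
lane  8: tail/keep ⇒ 0xf9
lane  9: tail/keep ⇒ 0x4e
lane 10: tail/keep ⇒ 0x34
lane 11: tail/keep ⇒ 0xe1
lane 12: tail/keep ⇒ 0x74
lane 13: tail/keep ⇒ 0xca
lane 14: tail/keep ⇒ 0x99
lane 15: tail/keep ⇒ 0x29

vd = [235, 227, 138, 34, 65, 121, 108, 3, 249, 78, 52, 225, 116, 202, 153, 41]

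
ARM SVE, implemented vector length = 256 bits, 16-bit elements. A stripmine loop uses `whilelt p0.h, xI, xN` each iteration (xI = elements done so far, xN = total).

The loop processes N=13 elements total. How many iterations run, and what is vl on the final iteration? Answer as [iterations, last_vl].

256-bit reg / 16-bit elem → 16 lanes
13 elements at 16/iter → 1 passes, remainder 13 on the last

[iterations, last_vl] = [1, 13]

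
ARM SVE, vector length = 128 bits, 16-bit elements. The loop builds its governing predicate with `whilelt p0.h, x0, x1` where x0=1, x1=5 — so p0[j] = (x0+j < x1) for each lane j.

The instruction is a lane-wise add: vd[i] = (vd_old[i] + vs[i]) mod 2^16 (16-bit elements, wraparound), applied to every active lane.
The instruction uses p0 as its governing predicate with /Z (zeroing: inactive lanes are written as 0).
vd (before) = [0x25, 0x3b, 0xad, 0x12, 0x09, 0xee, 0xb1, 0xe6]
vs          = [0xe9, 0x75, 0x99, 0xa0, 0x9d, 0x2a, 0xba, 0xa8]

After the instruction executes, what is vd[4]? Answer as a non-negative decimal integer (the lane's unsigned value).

128-bit reg / 16-bit elem → 8 lanes
whilelt: lane j active iff 1+j < 5 → j < 4 → 4 active
[0] add(0x25,0xe9) = 0x10e
[1] add(0x3b,0x75) = 0xb0
[2] add(0xad,0x99) = 0x146
[3] add(0x12,0xa0) = 0xb2
[4] tail/zero = 0x00
[5] tail/zero = 0x00
[6] tail/zero = 0x00
[7] tail/zero = 0x00

vd[4] = 0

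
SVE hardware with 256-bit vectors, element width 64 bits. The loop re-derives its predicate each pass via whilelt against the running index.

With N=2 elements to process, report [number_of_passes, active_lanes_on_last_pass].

[iterations, last_vl] = [1, 2]

lane count: 256 div 64 = 4
2 elements at 4/iter → 1 passes, remainder 2 on the last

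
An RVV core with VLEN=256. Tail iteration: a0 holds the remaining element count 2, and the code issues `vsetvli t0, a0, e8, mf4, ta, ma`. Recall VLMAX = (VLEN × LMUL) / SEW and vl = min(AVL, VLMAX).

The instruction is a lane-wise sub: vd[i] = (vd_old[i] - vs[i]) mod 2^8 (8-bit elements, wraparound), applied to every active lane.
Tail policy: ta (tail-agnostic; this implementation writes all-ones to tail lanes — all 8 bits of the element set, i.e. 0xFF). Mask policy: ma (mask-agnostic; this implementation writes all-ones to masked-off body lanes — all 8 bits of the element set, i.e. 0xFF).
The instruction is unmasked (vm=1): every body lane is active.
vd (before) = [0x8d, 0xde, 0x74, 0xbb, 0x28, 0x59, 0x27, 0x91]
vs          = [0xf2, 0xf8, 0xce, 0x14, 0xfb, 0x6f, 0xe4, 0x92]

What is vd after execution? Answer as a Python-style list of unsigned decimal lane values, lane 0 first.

lanes per group: 256·1/4/8 = 8
vl ← min(2, 8) = 2
  i=0: sub(0x8d,0xf2) → 155
  i=1: sub(0xde,0xf8) → 230
  i=2: tail/ones → 255
  i=3: tail/ones → 255
  i=4: tail/ones → 255
  i=5: tail/ones → 255
  i=6: tail/ones → 255
  i=7: tail/ones → 255

vd = [155, 230, 255, 255, 255, 255, 255, 255]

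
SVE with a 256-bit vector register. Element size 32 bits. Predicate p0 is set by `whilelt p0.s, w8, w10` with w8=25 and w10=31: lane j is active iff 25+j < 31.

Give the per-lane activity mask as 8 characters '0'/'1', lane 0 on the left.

predicate = 11111100

register lanes = 256/32 = 8
active while 25+j < 31, i.e. j ∈ [0,6) capped at 8 ⇒ 6
bits (lane 0 leftmost): 11111100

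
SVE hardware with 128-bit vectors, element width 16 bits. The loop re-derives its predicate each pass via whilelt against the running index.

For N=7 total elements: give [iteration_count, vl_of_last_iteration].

register lanes = 128/16 = 8
N=7: ⌈7/8⌉ = 1 iters; last vl = 7 − 0×8 = 7

[iterations, last_vl] = [1, 7]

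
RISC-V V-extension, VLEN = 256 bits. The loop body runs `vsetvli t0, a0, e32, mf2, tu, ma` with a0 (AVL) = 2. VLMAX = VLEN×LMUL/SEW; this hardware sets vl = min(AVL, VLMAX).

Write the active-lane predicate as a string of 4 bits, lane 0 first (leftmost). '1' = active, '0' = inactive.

VLMAX = (256 × 1/2) / 32 = 4 lanes
AVL=2 ≤ VLMAX=4, so vl = 2
bits (lane 0 leftmost): 1100

predicate = 1100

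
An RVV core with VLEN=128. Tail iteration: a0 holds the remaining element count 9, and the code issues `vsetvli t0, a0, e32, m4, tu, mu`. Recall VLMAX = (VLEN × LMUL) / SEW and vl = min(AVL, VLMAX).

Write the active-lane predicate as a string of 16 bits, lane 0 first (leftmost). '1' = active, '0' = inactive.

predicate = 1111111110000000

VLMAX = (128 × 4) / 32 = 16 lanes
AVL=9 ≤ VLMAX=16, so vl = 9
bits (lane 0 leftmost): 1111111110000000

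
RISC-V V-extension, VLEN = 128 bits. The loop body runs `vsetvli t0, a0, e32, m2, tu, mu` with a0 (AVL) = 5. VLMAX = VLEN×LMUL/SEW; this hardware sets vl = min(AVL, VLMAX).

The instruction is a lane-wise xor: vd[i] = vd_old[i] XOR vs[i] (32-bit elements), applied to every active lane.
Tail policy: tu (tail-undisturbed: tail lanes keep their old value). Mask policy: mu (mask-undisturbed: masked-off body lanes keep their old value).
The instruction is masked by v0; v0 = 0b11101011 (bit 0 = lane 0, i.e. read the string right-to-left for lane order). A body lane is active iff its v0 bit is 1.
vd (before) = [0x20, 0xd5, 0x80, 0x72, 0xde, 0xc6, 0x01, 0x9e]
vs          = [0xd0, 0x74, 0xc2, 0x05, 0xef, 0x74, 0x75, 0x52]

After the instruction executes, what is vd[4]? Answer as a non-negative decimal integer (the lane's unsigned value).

VLMAX = (128 × 2) / 32 = 8 lanes
AVL=5 ≤ VLMAX=8, so vl = 5
vd[0] xor(0x20,0xd0) -> 0xf0
vd[1] xor(0xd5,0x74) -> 0xa1
vd[2] mask-off/keep -> 0x80
vd[3] xor(0x72,0x05) -> 0x77
vd[4] mask-off/keep -> 0xde
vd[5] tail/keep -> 0xc6
vd[6] tail/keep -> 0x01
vd[7] tail/keep -> 0x9e

vd[4] = 222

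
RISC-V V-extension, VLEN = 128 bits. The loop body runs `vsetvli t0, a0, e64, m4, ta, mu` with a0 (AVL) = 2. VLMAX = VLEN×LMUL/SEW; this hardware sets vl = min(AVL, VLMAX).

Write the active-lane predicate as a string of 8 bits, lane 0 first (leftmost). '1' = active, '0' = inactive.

predicate = 11000000

lanes per group: 128·4/64 = 8
vl ← min(2, 8) = 2
bits (lane 0 leftmost): 11000000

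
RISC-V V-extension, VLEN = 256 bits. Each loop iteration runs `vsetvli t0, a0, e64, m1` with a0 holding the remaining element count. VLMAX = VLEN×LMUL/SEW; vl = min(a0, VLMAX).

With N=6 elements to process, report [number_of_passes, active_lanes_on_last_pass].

lanes per group: 256·1/64 = 4
6 elements at 4/iter → 2 passes, remainder 2 on the last

[iterations, last_vl] = [2, 2]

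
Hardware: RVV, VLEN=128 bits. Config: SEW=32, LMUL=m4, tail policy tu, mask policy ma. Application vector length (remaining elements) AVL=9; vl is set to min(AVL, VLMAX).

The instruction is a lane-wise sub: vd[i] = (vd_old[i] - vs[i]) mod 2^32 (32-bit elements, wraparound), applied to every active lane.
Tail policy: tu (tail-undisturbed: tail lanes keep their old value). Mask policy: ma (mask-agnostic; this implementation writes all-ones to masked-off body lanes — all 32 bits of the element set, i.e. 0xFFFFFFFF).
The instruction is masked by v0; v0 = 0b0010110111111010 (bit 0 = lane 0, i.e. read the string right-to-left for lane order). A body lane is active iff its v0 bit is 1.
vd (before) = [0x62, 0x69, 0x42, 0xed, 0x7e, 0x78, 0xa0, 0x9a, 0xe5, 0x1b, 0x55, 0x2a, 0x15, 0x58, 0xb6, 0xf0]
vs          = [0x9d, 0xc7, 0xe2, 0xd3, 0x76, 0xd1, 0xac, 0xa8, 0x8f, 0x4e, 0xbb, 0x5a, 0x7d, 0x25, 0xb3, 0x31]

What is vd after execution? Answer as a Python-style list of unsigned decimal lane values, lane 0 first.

lanes per group: 128·4/32 = 16
vl ← min(9, 16) = 9
[0] mask-off/ones = 0xffffffff
[1] sub(0x69,0xc7) = 0xffffffa2
[2] mask-off/ones = 0xffffffff
[3] sub(0xed,0xd3) = 0x1a
[4] sub(0x7e,0x76) = 0x08
[5] sub(0x78,0xd1) = 0xffffffa7
[6] sub(0xa0,0xac) = 0xfffffff4
[7] sub(0x9a,0xa8) = 0xfffffff2
[8] sub(0xe5,0x8f) = 0x56
[9] tail/keep = 0x1b
[10] tail/keep = 0x55
[11] tail/keep = 0x2a
[12] tail/keep = 0x15
[13] tail/keep = 0x58
[14] tail/keep = 0xb6
[15] tail/keep = 0xf0

vd = [4294967295, 4294967202, 4294967295, 26, 8, 4294967207, 4294967284, 4294967282, 86, 27, 85, 42, 21, 88, 182, 240]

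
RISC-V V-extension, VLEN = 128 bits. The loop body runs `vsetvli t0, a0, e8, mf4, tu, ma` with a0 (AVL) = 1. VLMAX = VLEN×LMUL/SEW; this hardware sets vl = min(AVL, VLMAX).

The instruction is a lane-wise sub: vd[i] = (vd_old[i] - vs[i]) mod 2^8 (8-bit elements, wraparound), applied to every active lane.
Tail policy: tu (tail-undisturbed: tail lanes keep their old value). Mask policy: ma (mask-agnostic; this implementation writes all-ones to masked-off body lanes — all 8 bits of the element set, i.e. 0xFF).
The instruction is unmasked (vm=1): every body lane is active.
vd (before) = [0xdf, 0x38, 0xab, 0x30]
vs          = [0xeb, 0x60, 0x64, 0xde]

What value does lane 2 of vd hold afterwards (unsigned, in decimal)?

vd[2] = 171

VLMAX = (128 × 1/4) / 8 = 4 lanes
AVL=1 ≤ VLMAX=4, so vl = 1
vd[0] sub(0xdf,0xeb) -> 0xf4
vd[1] tail/keep -> 0x38
vd[2] tail/keep -> 0xab
vd[3] tail/keep -> 0x30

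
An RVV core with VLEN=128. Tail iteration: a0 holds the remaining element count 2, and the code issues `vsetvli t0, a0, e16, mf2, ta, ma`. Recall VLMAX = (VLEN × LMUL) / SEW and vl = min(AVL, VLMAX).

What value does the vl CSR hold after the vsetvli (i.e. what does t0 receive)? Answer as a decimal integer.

vl = 2

lanes per group: 128·1/2/16 = 4
vl ← min(2, 4) = 2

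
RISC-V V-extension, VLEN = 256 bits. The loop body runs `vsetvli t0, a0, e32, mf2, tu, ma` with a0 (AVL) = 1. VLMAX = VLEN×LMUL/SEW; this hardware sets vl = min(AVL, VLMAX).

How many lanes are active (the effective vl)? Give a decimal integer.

lanes per group: 256·1/2/32 = 4
AVL=1 ≤ VLMAX=4, so vl = 1

vl = 1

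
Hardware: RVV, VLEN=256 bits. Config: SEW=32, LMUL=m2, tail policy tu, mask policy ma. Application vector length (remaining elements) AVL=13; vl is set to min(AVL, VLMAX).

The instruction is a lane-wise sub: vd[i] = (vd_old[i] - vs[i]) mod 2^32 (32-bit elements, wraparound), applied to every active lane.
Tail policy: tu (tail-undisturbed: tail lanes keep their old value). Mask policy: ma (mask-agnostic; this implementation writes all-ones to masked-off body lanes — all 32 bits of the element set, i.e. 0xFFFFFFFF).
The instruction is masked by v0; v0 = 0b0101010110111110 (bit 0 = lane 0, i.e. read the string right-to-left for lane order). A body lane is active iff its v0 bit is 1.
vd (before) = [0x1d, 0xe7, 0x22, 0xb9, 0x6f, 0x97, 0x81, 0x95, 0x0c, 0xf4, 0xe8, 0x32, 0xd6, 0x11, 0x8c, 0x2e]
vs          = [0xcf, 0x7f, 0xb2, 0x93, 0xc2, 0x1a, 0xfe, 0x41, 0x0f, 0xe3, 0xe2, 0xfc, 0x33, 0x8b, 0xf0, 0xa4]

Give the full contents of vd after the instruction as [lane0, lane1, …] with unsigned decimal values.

vd = [4294967295, 104, 4294967152, 38, 4294967213, 125, 4294967295, 84, 4294967293, 4294967295, 6, 4294967295, 163, 17, 140, 46]

VLMAX = VLEN×LMUL/SEW = 256×2/32 = 16
vl = min(AVL, VLMAX) = min(13, 16) = 13
[0] mask-off/ones = 0xffffffff
[1] sub(0xe7,0x7f) = 0x68
[2] sub(0x22,0xb2) = 0xffffff70
[3] sub(0xb9,0x93) = 0x26
[4] sub(0x6f,0xc2) = 0xffffffad
[5] sub(0x97,0x1a) = 0x7d
[6] mask-off/ones = 0xffffffff
[7] sub(0x95,0x41) = 0x54
[8] sub(0x0c,0x0f) = 0xfffffffd
[9] mask-off/ones = 0xffffffff
[10] sub(0xe8,0xe2) = 0x06
[11] mask-off/ones = 0xffffffff
[12] sub(0xd6,0x33) = 0xa3
[13] tail/keep = 0x11
[14] tail/keep = 0x8c
[15] tail/keep = 0x2e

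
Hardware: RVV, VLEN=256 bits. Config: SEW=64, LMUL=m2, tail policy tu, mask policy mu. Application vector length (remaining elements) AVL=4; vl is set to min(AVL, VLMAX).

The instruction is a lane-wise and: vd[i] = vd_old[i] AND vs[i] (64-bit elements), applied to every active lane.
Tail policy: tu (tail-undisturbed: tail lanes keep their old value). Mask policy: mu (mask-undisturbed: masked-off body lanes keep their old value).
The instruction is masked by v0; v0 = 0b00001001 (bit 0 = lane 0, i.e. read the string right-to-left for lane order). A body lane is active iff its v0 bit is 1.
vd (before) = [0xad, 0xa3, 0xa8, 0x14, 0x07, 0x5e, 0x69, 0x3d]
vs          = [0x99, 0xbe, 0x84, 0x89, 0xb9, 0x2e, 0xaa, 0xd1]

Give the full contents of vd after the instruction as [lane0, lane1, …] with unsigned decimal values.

lanes per group: 256·2/64 = 8
AVL=4 ≤ VLMAX=8, so vl = 4
vd[0] and(0xad,0x99) -> 0x89
vd[1] mask-off/keep -> 0xa3
vd[2] mask-off/keep -> 0xa8
vd[3] and(0x14,0x89) -> 0x00
vd[4] tail/keep -> 0x07
vd[5] tail/keep -> 0x5e
vd[6] tail/keep -> 0x69
vd[7] tail/keep -> 0x3d

vd = [137, 163, 168, 0, 7, 94, 105, 61]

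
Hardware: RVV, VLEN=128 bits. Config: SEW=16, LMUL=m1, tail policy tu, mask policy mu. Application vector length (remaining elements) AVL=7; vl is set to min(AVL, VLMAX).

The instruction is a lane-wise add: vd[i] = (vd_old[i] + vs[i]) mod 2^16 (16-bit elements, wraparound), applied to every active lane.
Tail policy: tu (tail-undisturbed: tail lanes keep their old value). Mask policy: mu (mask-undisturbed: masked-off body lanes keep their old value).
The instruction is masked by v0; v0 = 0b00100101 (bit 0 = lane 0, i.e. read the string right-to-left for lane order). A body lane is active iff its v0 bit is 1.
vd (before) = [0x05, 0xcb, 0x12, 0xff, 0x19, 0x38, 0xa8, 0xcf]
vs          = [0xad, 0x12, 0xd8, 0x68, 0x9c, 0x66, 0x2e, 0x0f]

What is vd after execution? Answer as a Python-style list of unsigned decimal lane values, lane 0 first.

vd = [178, 203, 234, 255, 25, 158, 168, 207]

VLMAX = VLEN×LMUL/SEW = 128×1/16 = 8
AVL=7 ≤ VLMAX=8, so vl = 7
lane  0: add(0x05,0xad) ⇒ 0xb2
lane  1: mask-off/keep ⇒ 0xcb
lane  2: add(0x12,0xd8) ⇒ 0xea
lane  3: mask-off/keep ⇒ 0xff
lane  4: mask-off/keep ⇒ 0x19
lane  5: add(0x38,0x66) ⇒ 0x9e
lane  6: mask-off/keep ⇒ 0xa8
lane  7: tail/keep ⇒ 0xcf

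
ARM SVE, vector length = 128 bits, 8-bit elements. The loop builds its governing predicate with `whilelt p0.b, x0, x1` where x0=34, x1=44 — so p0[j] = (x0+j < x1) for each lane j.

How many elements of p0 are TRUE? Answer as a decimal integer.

vl = 10

128-bit reg / 8-bit elem → 16 lanes
active while 34+j < 44, i.e. j ∈ [0,10) capped at 16 ⇒ 10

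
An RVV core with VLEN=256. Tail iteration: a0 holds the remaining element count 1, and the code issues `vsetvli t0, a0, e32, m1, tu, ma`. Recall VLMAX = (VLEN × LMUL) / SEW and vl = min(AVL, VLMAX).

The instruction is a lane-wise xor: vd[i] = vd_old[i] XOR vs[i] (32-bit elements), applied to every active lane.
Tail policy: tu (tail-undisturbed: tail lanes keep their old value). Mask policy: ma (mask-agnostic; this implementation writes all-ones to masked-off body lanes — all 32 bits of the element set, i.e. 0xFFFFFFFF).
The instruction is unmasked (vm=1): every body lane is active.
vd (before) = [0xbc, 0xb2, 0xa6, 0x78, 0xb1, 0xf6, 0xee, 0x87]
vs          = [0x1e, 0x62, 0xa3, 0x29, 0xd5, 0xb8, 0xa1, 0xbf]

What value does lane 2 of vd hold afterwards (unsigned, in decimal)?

vd[2] = 166

lanes per group: 256·1/32 = 8
vl = min(AVL, VLMAX) = min(1, 8) = 1
vd[0] xor(0xbc,0x1e) -> 0xa2
vd[1] tail/keep -> 0xb2
vd[2] tail/keep -> 0xa6
vd[3] tail/keep -> 0x78
vd[4] tail/keep -> 0xb1
vd[5] tail/keep -> 0xf6
vd[6] tail/keep -> 0xee
vd[7] tail/keep -> 0x87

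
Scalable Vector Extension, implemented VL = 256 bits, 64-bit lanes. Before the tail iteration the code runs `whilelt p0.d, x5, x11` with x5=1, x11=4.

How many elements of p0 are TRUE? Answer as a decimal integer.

vl = 3

register lanes = 256/64 = 4
active while 1+j < 4, i.e. j ∈ [0,3) capped at 4 ⇒ 3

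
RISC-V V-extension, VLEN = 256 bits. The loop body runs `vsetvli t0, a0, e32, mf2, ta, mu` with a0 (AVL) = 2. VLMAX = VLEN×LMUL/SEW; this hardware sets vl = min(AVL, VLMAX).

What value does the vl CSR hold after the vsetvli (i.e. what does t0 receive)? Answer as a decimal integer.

VLMAX = VLEN×LMUL/SEW = 256×1/2/32 = 4
vl ← min(2, 4) = 2

vl = 2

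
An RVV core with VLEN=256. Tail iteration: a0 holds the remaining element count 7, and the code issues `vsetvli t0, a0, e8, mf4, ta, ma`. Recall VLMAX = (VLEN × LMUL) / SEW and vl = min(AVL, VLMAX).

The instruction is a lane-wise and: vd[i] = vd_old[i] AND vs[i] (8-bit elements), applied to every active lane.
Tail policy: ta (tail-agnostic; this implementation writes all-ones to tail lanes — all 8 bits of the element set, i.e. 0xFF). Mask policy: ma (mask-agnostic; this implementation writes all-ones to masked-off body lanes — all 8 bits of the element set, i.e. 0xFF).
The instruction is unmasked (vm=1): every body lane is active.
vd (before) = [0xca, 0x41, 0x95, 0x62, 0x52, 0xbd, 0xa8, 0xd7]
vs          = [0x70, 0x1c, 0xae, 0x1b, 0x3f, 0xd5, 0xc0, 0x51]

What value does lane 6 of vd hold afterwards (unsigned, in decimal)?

vd[6] = 128

VLMAX = (256 × 1/4) / 8 = 8 lanes
AVL=7 ≤ VLMAX=8, so vl = 7
lane  0: and(0xca,0x70) ⇒ 0x40
lane  1: and(0x41,0x1c) ⇒ 0x00
lane  2: and(0x95,0xae) ⇒ 0x84
lane  3: and(0x62,0x1b) ⇒ 0x02
lane  4: and(0x52,0x3f) ⇒ 0x12
lane  5: and(0xbd,0xd5) ⇒ 0x95
lane  6: and(0xa8,0xc0) ⇒ 0x80
lane  7: tail/ones ⇒ 0xff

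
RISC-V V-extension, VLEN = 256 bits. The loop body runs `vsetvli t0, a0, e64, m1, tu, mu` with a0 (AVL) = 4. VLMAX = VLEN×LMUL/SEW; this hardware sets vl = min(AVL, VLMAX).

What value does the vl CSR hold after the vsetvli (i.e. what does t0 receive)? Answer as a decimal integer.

vl = 4

lanes per group: 256·1/64 = 4
AVL=4 ≤ VLMAX=4, so vl = 4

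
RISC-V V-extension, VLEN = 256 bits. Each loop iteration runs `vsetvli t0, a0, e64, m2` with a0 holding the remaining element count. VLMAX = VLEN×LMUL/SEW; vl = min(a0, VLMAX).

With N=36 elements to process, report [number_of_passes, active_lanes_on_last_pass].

[iterations, last_vl] = [5, 4]

VLMAX = VLEN×LMUL/SEW = 256×2/64 = 8
36 elements at 8/iter → 5 passes, remainder 4 on the last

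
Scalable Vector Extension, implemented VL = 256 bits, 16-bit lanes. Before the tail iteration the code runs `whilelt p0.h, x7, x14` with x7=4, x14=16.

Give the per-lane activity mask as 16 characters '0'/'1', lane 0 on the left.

256-bit reg / 16-bit elem → 16 lanes
active while 4+j < 16, i.e. j ∈ [0,12) capped at 16 ⇒ 12
bits (lane 0 leftmost): 1111111111110000

predicate = 1111111111110000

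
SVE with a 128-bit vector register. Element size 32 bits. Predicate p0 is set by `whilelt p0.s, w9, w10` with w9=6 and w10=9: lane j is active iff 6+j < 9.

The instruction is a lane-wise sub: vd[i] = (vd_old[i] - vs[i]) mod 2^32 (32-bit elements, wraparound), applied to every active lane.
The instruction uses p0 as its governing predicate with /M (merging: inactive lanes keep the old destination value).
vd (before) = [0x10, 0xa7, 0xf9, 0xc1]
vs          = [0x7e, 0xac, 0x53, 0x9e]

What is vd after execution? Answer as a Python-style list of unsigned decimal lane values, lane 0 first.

vd = [4294967186, 4294967291, 166, 193]

register lanes = 128/32 = 4
active while 6+j < 9, i.e. j ∈ [0,3) capped at 4 ⇒ 3
  i=0: sub(0x10,0x7e) → 4294967186
  i=1: sub(0xa7,0xac) → 4294967291
  i=2: sub(0xf9,0x53) → 166
  i=3: tail/keep → 193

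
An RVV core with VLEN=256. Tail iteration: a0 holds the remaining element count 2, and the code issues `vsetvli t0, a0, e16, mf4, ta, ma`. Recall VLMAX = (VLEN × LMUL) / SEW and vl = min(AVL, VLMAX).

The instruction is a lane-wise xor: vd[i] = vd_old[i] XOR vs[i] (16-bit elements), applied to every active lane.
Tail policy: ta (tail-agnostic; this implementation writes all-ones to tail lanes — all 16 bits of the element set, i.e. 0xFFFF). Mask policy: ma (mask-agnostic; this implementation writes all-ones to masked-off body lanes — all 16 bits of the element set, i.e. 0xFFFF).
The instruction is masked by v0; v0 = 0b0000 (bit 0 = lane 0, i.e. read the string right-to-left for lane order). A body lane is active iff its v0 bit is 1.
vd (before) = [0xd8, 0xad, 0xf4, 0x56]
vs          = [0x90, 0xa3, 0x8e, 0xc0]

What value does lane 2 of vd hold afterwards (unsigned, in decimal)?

VLMAX = (256 × 1/4) / 16 = 4 lanes
vl ← min(2, 4) = 2
  i=0: mask-off/ones → 65535
  i=1: mask-off/ones → 65535
  i=2: tail/ones → 65535
  i=3: tail/ones → 65535

vd[2] = 65535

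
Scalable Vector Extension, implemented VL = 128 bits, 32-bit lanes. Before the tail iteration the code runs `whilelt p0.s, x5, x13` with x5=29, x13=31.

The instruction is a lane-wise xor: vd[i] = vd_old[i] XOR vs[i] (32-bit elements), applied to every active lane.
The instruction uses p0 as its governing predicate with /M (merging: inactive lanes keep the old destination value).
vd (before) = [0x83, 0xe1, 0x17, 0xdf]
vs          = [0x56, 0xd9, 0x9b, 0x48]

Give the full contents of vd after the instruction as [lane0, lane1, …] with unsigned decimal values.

register lanes = 128/32 = 4
active while 29+j < 31, i.e. j ∈ [0,2) capped at 4 ⇒ 2
vd[0] xor(0x83,0x56) -> 0xd5
vd[1] xor(0xe1,0xd9) -> 0x38
vd[2] tail/keep -> 0x17
vd[3] tail/keep -> 0xdf

vd = [213, 56, 23, 223]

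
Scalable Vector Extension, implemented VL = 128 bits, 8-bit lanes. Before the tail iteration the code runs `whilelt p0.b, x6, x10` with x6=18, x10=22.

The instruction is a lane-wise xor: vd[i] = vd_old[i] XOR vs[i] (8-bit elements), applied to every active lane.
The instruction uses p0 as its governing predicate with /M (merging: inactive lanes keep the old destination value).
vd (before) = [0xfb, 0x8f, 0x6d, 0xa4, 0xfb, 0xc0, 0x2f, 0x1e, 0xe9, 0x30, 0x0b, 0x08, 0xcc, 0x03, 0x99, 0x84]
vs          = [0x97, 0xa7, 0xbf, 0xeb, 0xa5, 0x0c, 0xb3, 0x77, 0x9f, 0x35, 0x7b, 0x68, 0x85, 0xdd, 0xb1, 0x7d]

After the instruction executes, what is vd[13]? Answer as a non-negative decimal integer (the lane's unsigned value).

register lanes = 128/8 = 16
whilelt: lane j active iff 18+j < 22 → j < 4 → 4 active
[0] xor(0xfb,0x97) = 0x6c
[1] xor(0x8f,0xa7) = 0x28
[2] xor(0x6d,0xbf) = 0xd2
[3] xor(0xa4,0xeb) = 0x4f
[4] tail/keep = 0xfb
[5] tail/keep = 0xc0
[6] tail/keep = 0x2f
[7] tail/keep = 0x1e
[8] tail/keep = 0xe9
[9] tail/keep = 0x30
[10] tail/keep = 0x0b
[11] tail/keep = 0x08
[12] tail/keep = 0xcc
[13] tail/keep = 0x03
[14] tail/keep = 0x99
[15] tail/keep = 0x84

vd[13] = 3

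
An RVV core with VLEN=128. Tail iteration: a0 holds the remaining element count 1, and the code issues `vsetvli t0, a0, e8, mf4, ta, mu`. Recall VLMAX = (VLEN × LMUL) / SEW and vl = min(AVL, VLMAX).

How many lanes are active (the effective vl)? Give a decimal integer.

vl = 1

VLMAX = VLEN×LMUL/SEW = 128×1/4/8 = 4
vl = min(AVL, VLMAX) = min(1, 4) = 1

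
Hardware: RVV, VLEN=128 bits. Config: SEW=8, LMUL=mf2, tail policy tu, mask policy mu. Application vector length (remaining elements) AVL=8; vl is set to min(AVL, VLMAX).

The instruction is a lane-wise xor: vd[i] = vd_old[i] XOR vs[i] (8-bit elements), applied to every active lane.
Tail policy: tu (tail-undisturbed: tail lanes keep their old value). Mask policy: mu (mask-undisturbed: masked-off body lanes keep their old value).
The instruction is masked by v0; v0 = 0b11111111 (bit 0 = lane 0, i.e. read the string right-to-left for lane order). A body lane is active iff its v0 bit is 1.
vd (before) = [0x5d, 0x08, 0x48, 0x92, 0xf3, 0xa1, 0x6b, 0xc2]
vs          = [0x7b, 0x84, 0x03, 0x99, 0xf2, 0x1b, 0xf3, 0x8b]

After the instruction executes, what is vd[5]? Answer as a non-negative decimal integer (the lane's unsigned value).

VLMAX = VLEN×LMUL/SEW = 128×1/2/8 = 8
vl = min(AVL, VLMAX) = min(8, 8) = 8
lane  0: xor(0x5d,0x7b) ⇒ 0x26
lane  1: xor(0x08,0x84) ⇒ 0x8c
lane  2: xor(0x48,0x03) ⇒ 0x4b
lane  3: xor(0x92,0x99) ⇒ 0x0b
lane  4: xor(0xf3,0xf2) ⇒ 0x01
lane  5: xor(0xa1,0x1b) ⇒ 0xba
lane  6: xor(0x6b,0xf3) ⇒ 0x98
lane  7: xor(0xc2,0x8b) ⇒ 0x49

vd[5] = 186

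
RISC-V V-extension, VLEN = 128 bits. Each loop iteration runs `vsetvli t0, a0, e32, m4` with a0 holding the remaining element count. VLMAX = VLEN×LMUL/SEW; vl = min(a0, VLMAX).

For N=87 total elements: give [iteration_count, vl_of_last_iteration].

[iterations, last_vl] = [6, 7]

VLMAX = VLEN×LMUL/SEW = 128×4/32 = 16
N=87: ⌈87/16⌉ = 6 iters; last vl = 87 − 5×16 = 7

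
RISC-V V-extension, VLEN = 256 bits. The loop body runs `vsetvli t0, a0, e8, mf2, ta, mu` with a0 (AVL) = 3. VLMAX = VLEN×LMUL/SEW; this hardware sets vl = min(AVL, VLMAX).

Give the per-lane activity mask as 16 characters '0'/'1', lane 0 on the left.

predicate = 1110000000000000

VLMAX = VLEN×LMUL/SEW = 256×1/2/8 = 16
AVL=3 ≤ VLMAX=16, so vl = 3
bits (lane 0 leftmost): 1110000000000000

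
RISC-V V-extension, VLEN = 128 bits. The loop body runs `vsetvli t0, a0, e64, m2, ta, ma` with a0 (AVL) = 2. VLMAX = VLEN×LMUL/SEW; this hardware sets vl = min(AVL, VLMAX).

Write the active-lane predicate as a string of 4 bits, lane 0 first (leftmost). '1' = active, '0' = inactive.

predicate = 1100

VLMAX = VLEN×LMUL/SEW = 128×2/64 = 4
AVL=2 ≤ VLMAX=4, so vl = 2
bits (lane 0 leftmost): 1100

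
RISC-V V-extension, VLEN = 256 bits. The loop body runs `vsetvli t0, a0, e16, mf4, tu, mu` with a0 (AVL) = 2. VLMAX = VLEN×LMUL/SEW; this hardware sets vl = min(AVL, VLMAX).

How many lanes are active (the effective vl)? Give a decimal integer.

vl = 2

VLMAX = (256 × 1/4) / 16 = 4 lanes
vl = min(AVL, VLMAX) = min(2, 4) = 2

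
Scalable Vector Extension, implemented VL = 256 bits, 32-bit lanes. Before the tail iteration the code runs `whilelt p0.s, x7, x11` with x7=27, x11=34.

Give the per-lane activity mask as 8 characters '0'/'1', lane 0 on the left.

256-bit reg / 32-bit elem → 8 lanes
active while 27+j < 34, i.e. j ∈ [0,7) capped at 8 ⇒ 7
bits (lane 0 leftmost): 11111110

predicate = 11111110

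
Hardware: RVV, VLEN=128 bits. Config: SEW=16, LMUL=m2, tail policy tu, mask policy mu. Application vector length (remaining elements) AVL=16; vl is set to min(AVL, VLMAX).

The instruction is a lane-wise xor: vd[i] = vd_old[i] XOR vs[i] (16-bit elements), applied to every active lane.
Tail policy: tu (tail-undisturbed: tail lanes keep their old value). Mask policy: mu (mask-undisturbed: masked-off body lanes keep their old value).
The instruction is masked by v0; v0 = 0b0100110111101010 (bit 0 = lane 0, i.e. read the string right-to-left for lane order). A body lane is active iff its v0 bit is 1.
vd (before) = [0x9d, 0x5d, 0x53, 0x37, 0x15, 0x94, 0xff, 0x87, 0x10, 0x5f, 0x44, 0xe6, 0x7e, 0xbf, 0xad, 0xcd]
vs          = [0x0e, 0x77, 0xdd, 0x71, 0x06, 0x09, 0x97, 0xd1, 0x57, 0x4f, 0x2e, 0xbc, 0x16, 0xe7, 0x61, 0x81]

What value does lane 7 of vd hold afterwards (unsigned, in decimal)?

VLMAX = (128 × 2) / 16 = 16 lanes
vl = min(AVL, VLMAX) = min(16, 16) = 16
  i=0: mask-off/keep → 157
  i=1: xor(0x5d,0x77) → 42
  i=2: mask-off/keep → 83
  i=3: xor(0x37,0x71) → 70
  i=4: mask-off/keep → 21
  i=5: xor(0x94,0x09) → 157
  i=6: xor(0xff,0x97) → 104
  i=7: xor(0x87,0xd1) → 86
  i=8: xor(0x10,0x57) → 71
  i=9: mask-off/keep → 95
  i=10: xor(0x44,0x2e) → 106
  i=11: xor(0xe6,0xbc) → 90
  i=12: mask-off/keep → 126
  i=13: mask-off/keep → 191
  i=14: xor(0xad,0x61) → 204
  i=15: mask-off/keep → 205

vd[7] = 86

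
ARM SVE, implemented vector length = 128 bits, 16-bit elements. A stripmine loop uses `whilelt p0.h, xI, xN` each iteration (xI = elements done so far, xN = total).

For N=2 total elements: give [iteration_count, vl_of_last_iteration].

register lanes = 128/16 = 8
iterations = ceil(2/8) = 1; final-pass vl = 2

[iterations, last_vl] = [1, 2]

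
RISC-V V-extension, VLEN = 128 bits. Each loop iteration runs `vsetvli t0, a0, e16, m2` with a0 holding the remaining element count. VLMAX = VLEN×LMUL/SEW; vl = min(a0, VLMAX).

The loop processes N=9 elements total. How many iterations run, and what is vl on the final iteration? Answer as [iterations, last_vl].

[iterations, last_vl] = [1, 9]

VLMAX = (128 × 2) / 16 = 16 lanes
9 elements at 16/iter → 1 passes, remainder 9 on the last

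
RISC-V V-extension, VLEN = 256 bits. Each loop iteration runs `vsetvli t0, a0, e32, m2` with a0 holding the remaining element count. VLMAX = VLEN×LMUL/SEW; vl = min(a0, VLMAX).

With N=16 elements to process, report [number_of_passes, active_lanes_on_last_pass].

[iterations, last_vl] = [1, 16]

lanes per group: 256·2/32 = 16
iterations = ceil(16/16) = 1; final-pass vl = 16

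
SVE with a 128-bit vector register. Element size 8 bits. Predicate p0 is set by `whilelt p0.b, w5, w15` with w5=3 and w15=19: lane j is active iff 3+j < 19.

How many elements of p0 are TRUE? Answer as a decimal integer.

register lanes = 128/8 = 16
whilelt: lane j active iff 3+j < 19 → j < 16 → 16 active

vl = 16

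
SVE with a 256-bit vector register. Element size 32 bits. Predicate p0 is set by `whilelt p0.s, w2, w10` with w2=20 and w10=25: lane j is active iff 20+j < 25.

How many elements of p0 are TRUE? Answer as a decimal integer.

register lanes = 256/32 = 8
whilelt: lane j active iff 20+j < 25 → j < 5 → 5 active

vl = 5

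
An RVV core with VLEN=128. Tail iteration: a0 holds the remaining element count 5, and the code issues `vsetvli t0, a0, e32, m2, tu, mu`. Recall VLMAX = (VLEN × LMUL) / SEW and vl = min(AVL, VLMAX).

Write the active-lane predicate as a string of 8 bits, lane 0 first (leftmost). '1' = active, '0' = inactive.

lanes per group: 128·2/32 = 8
vl = min(AVL, VLMAX) = min(5, 8) = 5
bits (lane 0 leftmost): 11111000

predicate = 11111000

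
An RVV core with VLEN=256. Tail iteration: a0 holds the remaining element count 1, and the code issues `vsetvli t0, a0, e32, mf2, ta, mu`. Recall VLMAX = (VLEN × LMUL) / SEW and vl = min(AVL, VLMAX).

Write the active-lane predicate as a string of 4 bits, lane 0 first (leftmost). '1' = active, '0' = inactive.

predicate = 1000

VLMAX = VLEN×LMUL/SEW = 256×1/2/32 = 4
AVL=1 ≤ VLMAX=4, so vl = 1
bits (lane 0 leftmost): 1000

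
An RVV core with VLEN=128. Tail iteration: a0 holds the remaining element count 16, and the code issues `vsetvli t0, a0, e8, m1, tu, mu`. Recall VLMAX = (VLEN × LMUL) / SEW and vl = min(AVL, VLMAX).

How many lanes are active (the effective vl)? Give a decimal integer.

lanes per group: 128·1/8 = 16
AVL=16 ≤ VLMAX=16, so vl = 16

vl = 16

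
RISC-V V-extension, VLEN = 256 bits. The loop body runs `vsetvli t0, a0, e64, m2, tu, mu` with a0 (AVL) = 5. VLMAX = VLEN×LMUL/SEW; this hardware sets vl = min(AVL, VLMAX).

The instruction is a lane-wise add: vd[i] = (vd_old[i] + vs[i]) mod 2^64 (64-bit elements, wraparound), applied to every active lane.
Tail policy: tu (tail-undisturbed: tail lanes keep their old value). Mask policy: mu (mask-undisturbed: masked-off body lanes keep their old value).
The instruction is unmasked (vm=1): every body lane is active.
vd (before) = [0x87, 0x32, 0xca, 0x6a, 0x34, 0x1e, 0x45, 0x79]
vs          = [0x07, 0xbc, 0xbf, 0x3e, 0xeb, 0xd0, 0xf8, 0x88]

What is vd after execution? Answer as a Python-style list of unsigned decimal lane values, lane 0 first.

VLMAX = (256 × 2) / 64 = 8 lanes
vl ← min(5, 8) = 5
  i=0: add(0x87,0x07) → 142
  i=1: add(0x32,0xbc) → 238
  i=2: add(0xca,0xbf) → 393
  i=3: add(0x6a,0x3e) → 168
  i=4: add(0x34,0xeb) → 287
  i=5: tail/keep → 30
  i=6: tail/keep → 69
  i=7: tail/keep → 121

vd = [142, 238, 393, 168, 287, 30, 69, 121]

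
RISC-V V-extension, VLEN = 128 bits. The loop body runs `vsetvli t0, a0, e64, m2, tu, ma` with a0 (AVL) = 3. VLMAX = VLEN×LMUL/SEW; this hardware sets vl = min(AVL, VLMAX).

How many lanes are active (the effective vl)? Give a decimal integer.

vl = 3

VLMAX = VLEN×LMUL/SEW = 128×2/64 = 4
AVL=3 ≤ VLMAX=4, so vl = 3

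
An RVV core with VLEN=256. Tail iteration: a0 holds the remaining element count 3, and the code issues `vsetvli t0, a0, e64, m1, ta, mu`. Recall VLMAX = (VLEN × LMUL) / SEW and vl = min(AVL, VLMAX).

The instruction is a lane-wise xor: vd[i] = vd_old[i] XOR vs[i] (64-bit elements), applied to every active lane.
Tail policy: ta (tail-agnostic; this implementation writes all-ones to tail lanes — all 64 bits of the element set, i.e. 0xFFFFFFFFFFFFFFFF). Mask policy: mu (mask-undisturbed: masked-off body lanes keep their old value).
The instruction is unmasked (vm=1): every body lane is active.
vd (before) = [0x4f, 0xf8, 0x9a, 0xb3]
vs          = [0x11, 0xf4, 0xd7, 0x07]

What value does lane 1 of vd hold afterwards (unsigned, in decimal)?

VLMAX = VLEN×LMUL/SEW = 256×1/64 = 4
AVL=3 ≤ VLMAX=4, so vl = 3
  i=0: xor(0x4f,0x11) → 94
  i=1: xor(0xf8,0xf4) → 12
  i=2: xor(0x9a,0xd7) → 77
  i=3: tail/ones → 18446744073709551615

vd[1] = 12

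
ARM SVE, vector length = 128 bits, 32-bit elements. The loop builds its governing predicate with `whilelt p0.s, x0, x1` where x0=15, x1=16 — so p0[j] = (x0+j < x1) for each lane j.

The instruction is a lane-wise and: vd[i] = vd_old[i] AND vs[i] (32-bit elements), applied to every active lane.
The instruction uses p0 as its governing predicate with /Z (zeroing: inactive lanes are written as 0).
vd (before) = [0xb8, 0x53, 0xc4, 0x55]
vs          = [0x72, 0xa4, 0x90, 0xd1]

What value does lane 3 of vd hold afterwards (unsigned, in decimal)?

128-bit reg / 32-bit elem → 4 lanes
p0[j] = (15+j < 16); true for j=0..0 → 1 lanes set
[0] and(0xb8,0x72) = 0x30
[1] tail/zero = 0x00
[2] tail/zero = 0x00
[3] tail/zero = 0x00

vd[3] = 0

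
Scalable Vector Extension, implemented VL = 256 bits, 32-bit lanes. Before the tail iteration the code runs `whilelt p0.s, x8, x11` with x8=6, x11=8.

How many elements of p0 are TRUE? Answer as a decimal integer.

vl = 2

register lanes = 256/32 = 8
whilelt: lane j active iff 6+j < 8 → j < 2 → 2 active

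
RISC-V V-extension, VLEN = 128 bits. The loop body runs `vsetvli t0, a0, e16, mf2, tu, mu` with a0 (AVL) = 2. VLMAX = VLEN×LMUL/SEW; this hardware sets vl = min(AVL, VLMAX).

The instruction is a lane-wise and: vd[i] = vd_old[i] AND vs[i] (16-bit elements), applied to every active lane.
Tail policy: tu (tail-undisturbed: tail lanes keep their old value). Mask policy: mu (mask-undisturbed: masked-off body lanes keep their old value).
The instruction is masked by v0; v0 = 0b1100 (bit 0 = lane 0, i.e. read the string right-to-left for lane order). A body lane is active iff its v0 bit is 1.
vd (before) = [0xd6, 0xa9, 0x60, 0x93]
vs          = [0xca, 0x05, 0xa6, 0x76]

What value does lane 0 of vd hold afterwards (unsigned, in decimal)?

vd[0] = 214

VLMAX = (128 × 1/2) / 16 = 4 lanes
AVL=2 ≤ VLMAX=4, so vl = 2
[0] mask-off/keep = 0xd6
[1] mask-off/keep = 0xa9
[2] tail/keep = 0x60
[3] tail/keep = 0x93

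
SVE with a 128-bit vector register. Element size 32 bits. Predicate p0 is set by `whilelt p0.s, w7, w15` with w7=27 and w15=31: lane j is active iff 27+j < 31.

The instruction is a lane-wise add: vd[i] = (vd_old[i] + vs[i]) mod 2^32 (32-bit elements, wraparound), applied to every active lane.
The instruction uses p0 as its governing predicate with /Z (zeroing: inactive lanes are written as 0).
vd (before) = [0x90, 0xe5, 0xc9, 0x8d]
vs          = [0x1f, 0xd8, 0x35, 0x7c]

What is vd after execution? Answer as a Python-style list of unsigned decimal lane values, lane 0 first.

register lanes = 128/32 = 4
whilelt: lane j active iff 27+j < 31 → j < 4 → 4 active
vd[0] add(0x90,0x1f) -> 0xaf
vd[1] add(0xe5,0xd8) -> 0x1bd
vd[2] add(0xc9,0x35) -> 0xfe
vd[3] add(0x8d,0x7c) -> 0x109

vd = [175, 445, 254, 265]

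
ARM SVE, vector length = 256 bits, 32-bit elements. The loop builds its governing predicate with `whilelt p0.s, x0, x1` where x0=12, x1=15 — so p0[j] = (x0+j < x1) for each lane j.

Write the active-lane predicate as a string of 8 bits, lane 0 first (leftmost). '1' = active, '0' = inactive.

lane count: 256 div 32 = 8
active while 12+j < 15, i.e. j ∈ [0,3) capped at 8 ⇒ 3
bits (lane 0 leftmost): 11100000

predicate = 11100000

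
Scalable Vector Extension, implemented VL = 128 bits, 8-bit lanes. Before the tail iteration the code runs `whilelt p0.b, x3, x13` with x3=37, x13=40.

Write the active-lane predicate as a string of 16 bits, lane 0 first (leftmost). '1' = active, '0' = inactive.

predicate = 1110000000000000

128-bit reg / 8-bit elem → 16 lanes
whilelt: lane j active iff 37+j < 40 → j < 3 → 3 active
bits (lane 0 leftmost): 1110000000000000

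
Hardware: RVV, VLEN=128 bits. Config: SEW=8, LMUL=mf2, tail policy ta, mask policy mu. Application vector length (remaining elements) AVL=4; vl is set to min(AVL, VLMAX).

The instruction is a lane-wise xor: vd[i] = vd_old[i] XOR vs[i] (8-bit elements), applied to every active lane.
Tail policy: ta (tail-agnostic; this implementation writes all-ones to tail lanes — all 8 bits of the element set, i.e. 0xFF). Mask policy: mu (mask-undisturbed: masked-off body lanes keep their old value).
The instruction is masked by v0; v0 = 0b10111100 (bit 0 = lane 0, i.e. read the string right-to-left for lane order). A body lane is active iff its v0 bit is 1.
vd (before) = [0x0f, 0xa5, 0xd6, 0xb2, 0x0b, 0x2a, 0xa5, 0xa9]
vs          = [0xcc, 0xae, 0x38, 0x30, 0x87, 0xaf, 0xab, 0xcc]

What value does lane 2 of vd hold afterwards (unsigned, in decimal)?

VLMAX = (128 × 1/2) / 8 = 8 lanes
AVL=4 ≤ VLMAX=8, so vl = 4
[0] mask-off/keep = 0x0f
[1] mask-off/keep = 0xa5
[2] xor(0xd6,0x38) = 0xee
[3] xor(0xb2,0x30) = 0x82
[4] tail/ones = 0xff
[5] tail/ones = 0xff
[6] tail/ones = 0xff
[7] tail/ones = 0xff

vd[2] = 238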